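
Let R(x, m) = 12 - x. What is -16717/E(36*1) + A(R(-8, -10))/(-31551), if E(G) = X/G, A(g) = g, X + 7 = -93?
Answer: 4746942103/788775 ≈ 6018.1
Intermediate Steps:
X = -100 (X = -7 - 93 = -100)
E(G) = -100/G
-16717/E(36*1) + A(R(-8, -10))/(-31551) = -16717/((-100/(36*1))) + (12 - 1*(-8))/(-31551) = -16717/((-100/36)) + (12 + 8)*(-1/31551) = -16717/((-100*1/36)) + 20*(-1/31551) = -16717/(-25/9) - 20/31551 = -16717*(-9/25) - 20/31551 = 150453/25 - 20/31551 = 4746942103/788775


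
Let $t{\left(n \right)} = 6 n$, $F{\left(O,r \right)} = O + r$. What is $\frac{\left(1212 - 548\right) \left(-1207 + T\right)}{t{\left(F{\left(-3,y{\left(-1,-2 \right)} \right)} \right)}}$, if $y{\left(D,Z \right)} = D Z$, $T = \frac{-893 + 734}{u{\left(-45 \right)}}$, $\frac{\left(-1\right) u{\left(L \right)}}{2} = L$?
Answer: $\frac{6019658}{45} \approx 1.3377 \cdot 10^{5}$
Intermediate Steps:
$u{\left(L \right)} = - 2 L$
$T = - \frac{53}{30}$ ($T = \frac{-893 + 734}{\left(-2\right) \left(-45\right)} = - \frac{159}{90} = \left(-159\right) \frac{1}{90} = - \frac{53}{30} \approx -1.7667$)
$\frac{\left(1212 - 548\right) \left(-1207 + T\right)}{t{\left(F{\left(-3,y{\left(-1,-2 \right)} \right)} \right)}} = \frac{\left(1212 - 548\right) \left(-1207 - \frac{53}{30}\right)}{6 \left(-3 - -2\right)} = \frac{664 \left(- \frac{36263}{30}\right)}{6 \left(-3 + 2\right)} = - \frac{12039316}{15 \cdot 6 \left(-1\right)} = - \frac{12039316}{15 \left(-6\right)} = \left(- \frac{12039316}{15}\right) \left(- \frac{1}{6}\right) = \frac{6019658}{45}$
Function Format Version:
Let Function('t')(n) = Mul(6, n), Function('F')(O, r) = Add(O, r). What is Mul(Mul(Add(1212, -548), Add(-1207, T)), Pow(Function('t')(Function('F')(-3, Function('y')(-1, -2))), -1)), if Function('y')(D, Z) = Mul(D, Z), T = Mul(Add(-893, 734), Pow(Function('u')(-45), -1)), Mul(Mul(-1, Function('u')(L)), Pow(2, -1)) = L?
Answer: Rational(6019658, 45) ≈ 1.3377e+5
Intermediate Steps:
Function('u')(L) = Mul(-2, L)
T = Rational(-53, 30) (T = Mul(Add(-893, 734), Pow(Mul(-2, -45), -1)) = Mul(-159, Pow(90, -1)) = Mul(-159, Rational(1, 90)) = Rational(-53, 30) ≈ -1.7667)
Mul(Mul(Add(1212, -548), Add(-1207, T)), Pow(Function('t')(Function('F')(-3, Function('y')(-1, -2))), -1)) = Mul(Mul(Add(1212, -548), Add(-1207, Rational(-53, 30))), Pow(Mul(6, Add(-3, Mul(-1, -2))), -1)) = Mul(Mul(664, Rational(-36263, 30)), Pow(Mul(6, Add(-3, 2)), -1)) = Mul(Rational(-12039316, 15), Pow(Mul(6, -1), -1)) = Mul(Rational(-12039316, 15), Pow(-6, -1)) = Mul(Rational(-12039316, 15), Rational(-1, 6)) = Rational(6019658, 45)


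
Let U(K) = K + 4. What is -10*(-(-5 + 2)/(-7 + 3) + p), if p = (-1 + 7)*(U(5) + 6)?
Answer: -1785/2 ≈ -892.50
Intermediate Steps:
U(K) = 4 + K
p = 90 (p = (-1 + 7)*((4 + 5) + 6) = 6*(9 + 6) = 6*15 = 90)
-10*(-(-5 + 2)/(-7 + 3) + p) = -10*(-(-5 + 2)/(-7 + 3) + 90) = -10*(-(-3)/(-4) + 90) = -10*(-(-3)*(-1)/4 + 90) = -10*(-1*3/4 + 90) = -10*(-3/4 + 90) = -10*357/4 = -1785/2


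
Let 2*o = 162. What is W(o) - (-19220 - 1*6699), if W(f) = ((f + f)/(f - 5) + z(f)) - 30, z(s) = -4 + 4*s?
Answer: 996023/38 ≈ 26211.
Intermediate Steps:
o = 81 (o = (½)*162 = 81)
W(f) = -34 + 4*f + 2*f/(-5 + f) (W(f) = ((f + f)/(f - 5) + (-4 + 4*f)) - 30 = ((2*f)/(-5 + f) + (-4 + 4*f)) - 30 = (2*f/(-5 + f) + (-4 + 4*f)) - 30 = (-4 + 4*f + 2*f/(-5 + f)) - 30 = -34 + 4*f + 2*f/(-5 + f))
W(o) - (-19220 - 1*6699) = 2*(85 - 26*81 + 2*81²)/(-5 + 81) - (-19220 - 1*6699) = 2*(85 - 2106 + 2*6561)/76 - (-19220 - 6699) = 2*(1/76)*(85 - 2106 + 13122) - 1*(-25919) = 2*(1/76)*11101 + 25919 = 11101/38 + 25919 = 996023/38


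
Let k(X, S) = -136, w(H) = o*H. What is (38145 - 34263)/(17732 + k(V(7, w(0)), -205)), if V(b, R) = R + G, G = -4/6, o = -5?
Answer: 1941/8798 ≈ 0.22062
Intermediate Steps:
w(H) = -5*H
G = -⅔ (G = -4*⅙ = -⅔ ≈ -0.66667)
V(b, R) = -⅔ + R (V(b, R) = R - ⅔ = -⅔ + R)
(38145 - 34263)/(17732 + k(V(7, w(0)), -205)) = (38145 - 34263)/(17732 - 136) = 3882/17596 = 3882*(1/17596) = 1941/8798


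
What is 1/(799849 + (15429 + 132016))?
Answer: 1/947294 ≈ 1.0556e-6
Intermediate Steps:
1/(799849 + (15429 + 132016)) = 1/(799849 + 147445) = 1/947294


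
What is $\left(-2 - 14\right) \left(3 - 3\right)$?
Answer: $0$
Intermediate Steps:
$\left(-2 - 14\right) \left(3 - 3\right) = \left(-16\right) 0 = 0$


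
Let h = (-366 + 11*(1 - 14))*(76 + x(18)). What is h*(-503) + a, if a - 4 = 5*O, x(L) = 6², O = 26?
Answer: 28675158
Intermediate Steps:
x(L) = 36
a = 134 (a = 4 + 5*26 = 4 + 130 = 134)
h = -57008 (h = (-366 + 11*(1 - 14))*(76 + 36) = (-366 + 11*(-13))*112 = (-366 - 143)*112 = -509*112 = -57008)
h*(-503) + a = -57008*(-503) + 134 = 28675024 + 134 = 28675158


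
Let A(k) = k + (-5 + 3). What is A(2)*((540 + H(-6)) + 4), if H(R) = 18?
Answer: 0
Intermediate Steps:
A(k) = -2 + k (A(k) = k - 2 = -2 + k)
A(2)*((540 + H(-6)) + 4) = (-2 + 2)*((540 + 18) + 4) = 0*(558 + 4) = 0*562 = 0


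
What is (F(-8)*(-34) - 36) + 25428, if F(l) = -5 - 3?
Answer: 25664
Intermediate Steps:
F(l) = -8
(F(-8)*(-34) - 36) + 25428 = (-8*(-34) - 36) + 25428 = (272 - 36) + 25428 = 236 + 25428 = 25664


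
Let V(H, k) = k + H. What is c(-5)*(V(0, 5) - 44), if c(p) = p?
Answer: 195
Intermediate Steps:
V(H, k) = H + k
c(-5)*(V(0, 5) - 44) = -5*((0 + 5) - 44) = -5*(5 - 44) = -5*(-39) = 195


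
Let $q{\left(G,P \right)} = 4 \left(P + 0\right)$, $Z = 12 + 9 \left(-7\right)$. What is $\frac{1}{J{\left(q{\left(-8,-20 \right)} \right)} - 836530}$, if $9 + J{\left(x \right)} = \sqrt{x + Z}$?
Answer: $- \frac{836539}{699797498652} - \frac{i \sqrt{131}}{699797498652} \approx -1.1954 \cdot 10^{-6} - 1.6355 \cdot 10^{-11} i$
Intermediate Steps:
$Z = -51$ ($Z = 12 - 63 = -51$)
$q{\left(G,P \right)} = 4 P$
$J{\left(x \right)} = -9 + \sqrt{-51 + x}$ ($J{\left(x \right)} = -9 + \sqrt{x - 51} = -9 + \sqrt{-51 + x}$)
$\frac{1}{J{\left(q{\left(-8,-20 \right)} \right)} - 836530} = \frac{1}{\left(-9 + \sqrt{-51 + 4 \left(-20\right)}\right) - 836530} = \frac{1}{\left(-9 + \sqrt{-51 - 80}\right) - 836530} = \frac{1}{\left(-9 + \sqrt{-131}\right) - 836530} = \frac{1}{\left(-9 + i \sqrt{131}\right) - 836530} = \frac{1}{-836539 + i \sqrt{131}}$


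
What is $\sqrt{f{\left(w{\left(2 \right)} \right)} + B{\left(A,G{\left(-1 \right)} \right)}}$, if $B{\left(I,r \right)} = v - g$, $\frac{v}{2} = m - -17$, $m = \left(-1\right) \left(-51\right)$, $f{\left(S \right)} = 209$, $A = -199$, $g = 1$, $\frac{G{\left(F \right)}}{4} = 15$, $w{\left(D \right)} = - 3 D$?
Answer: $2 \sqrt{86} \approx 18.547$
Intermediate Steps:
$G{\left(F \right)} = 60$ ($G{\left(F \right)} = 4 \cdot 15 = 60$)
$m = 51$
$v = 136$ ($v = 2 \left(51 - -17\right) = 2 \left(51 + 17\right) = 2 \cdot 68 = 136$)
$B{\left(I,r \right)} = 135$ ($B{\left(I,r \right)} = 136 - 1 = 135$)
$\sqrt{f{\left(w{\left(2 \right)} \right)} + B{\left(A,G{\left(-1 \right)} \right)}} = \sqrt{209 + 135} = \sqrt{344} = 2 \sqrt{86}$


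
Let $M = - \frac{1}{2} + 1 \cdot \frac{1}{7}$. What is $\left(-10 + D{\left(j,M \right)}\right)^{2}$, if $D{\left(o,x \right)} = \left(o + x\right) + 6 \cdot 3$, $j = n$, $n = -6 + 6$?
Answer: $\frac{11449}{196} \approx 58.413$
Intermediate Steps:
$M = - \frac{5}{14}$ ($M = \left(-1\right) \frac{1}{2} + 1 \cdot \frac{1}{7} = - \frac{1}{2} + \frac{1}{7} = - \frac{5}{14} \approx -0.35714$)
$n = 0$
$j = 0$
$D{\left(o,x \right)} = 18 + o + x$ ($D{\left(o,x \right)} = \left(o + x\right) + 18 = 18 + o + x$)
$\left(-10 + D{\left(j,M \right)}\right)^{2} = \left(-10 + \left(18 + 0 - \frac{5}{14}\right)\right)^{2} = \left(-10 + \frac{247}{14}\right)^{2} = \left(\frac{107}{14}\right)^{2} = \frac{11449}{196}$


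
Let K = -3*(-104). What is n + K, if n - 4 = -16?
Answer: 300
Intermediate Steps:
n = -12 (n = 4 - 16 = -12)
K = 312
n + K = -12 + 312 = 300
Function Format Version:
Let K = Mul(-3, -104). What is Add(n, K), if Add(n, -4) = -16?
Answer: 300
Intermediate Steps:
n = -12 (n = Add(4, -16) = -12)
K = 312
Add(n, K) = Add(-12, 312) = 300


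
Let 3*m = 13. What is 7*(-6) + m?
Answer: -113/3 ≈ -37.667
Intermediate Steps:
m = 13/3 (m = (1/3)*13 = 13/3 ≈ 4.3333)
7*(-6) + m = 7*(-6) + 13/3 = -42 + 13/3 = -113/3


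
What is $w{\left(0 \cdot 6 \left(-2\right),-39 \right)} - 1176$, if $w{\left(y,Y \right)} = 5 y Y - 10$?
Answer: $-1186$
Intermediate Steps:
$w{\left(y,Y \right)} = -10 + 5 Y y$ ($w{\left(y,Y \right)} = 5 Y y - 10 = -10 + 5 Y y$)
$w{\left(0 \cdot 6 \left(-2\right),-39 \right)} - 1176 = \left(-10 + 5 \left(-39\right) 0 \cdot 6 \left(-2\right)\right) - 1176 = \left(-10 + 5 \left(-39\right) 0 \left(-2\right)\right) - 1176 = \left(-10 + 5 \left(-39\right) 0\right) - 1176 = \left(-10 + 0\right) - 1176 = -10 - 1176 = -1186$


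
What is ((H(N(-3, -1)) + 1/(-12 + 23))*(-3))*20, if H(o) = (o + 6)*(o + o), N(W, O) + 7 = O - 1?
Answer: -35700/11 ≈ -3245.5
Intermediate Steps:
N(W, O) = -8 + O (N(W, O) = -7 + (O - 1) = -7 + (-1 + O) = -8 + O)
H(o) = 2*o*(6 + o) (H(o) = (6 + o)*(2*o) = 2*o*(6 + o))
((H(N(-3, -1)) + 1/(-12 + 23))*(-3))*20 = ((2*(-8 - 1)*(6 + (-8 - 1)) + 1/(-12 + 23))*(-3))*20 = ((2*(-9)*(6 - 9) + 1/11)*(-3))*20 = ((2*(-9)*(-3) + 1/11)*(-3))*20 = ((54 + 1/11)*(-3))*20 = ((595/11)*(-3))*20 = -1785/11*20 = -35700/11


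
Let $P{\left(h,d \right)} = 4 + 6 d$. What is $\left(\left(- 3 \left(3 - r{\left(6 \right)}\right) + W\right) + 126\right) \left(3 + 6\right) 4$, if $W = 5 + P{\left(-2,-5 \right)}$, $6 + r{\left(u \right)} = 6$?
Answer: $3456$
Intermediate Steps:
$r{\left(u \right)} = 0$ ($r{\left(u \right)} = -6 + 6 = 0$)
$W = -21$ ($W = 5 + \left(4 + 6 \left(-5\right)\right) = 5 + \left(4 - 30\right) = 5 - 26 = -21$)
$\left(\left(- 3 \left(3 - r{\left(6 \right)}\right) + W\right) + 126\right) \left(3 + 6\right) 4 = \left(\left(- 3 \left(3 - 0\right) - 21\right) + 126\right) \left(3 + 6\right) 4 = \left(\left(- 3 \left(3 + 0\right) - 21\right) + 126\right) 9 \cdot 4 = \left(\left(\left(-3\right) 3 - 21\right) + 126\right) 36 = \left(\left(-9 - 21\right) + 126\right) 36 = \left(-30 + 126\right) 36 = 96 \cdot 36 = 3456$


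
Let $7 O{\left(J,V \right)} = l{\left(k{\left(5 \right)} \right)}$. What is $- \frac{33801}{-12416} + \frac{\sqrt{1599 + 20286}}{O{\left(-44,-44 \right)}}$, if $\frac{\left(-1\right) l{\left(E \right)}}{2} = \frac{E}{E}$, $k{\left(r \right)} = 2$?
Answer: $\frac{33801}{12416} - \frac{7 \sqrt{21885}}{2} \approx -515.05$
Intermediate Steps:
$l{\left(E \right)} = -2$ ($l{\left(E \right)} = - 2 \frac{E}{E} = \left(-2\right) 1 = -2$)
$O{\left(J,V \right)} = - \frac{2}{7}$ ($O{\left(J,V \right)} = \frac{1}{7} \left(-2\right) = - \frac{2}{7}$)
$- \frac{33801}{-12416} + \frac{\sqrt{1599 + 20286}}{O{\left(-44,-44 \right)}} = - \frac{33801}{-12416} + \frac{\sqrt{1599 + 20286}}{- \frac{2}{7}} = \left(-33801\right) \left(- \frac{1}{12416}\right) + \sqrt{21885} \left(- \frac{7}{2}\right) = \frac{33801}{12416} - \frac{7 \sqrt{21885}}{2}$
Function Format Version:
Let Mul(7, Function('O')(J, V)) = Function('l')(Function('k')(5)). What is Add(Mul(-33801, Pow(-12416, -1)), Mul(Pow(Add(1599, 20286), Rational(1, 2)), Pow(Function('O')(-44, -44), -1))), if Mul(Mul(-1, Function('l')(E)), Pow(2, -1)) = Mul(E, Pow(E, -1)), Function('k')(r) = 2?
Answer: Add(Rational(33801, 12416), Mul(Rational(-7, 2), Pow(21885, Rational(1, 2)))) ≈ -515.05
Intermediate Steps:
Function('l')(E) = -2 (Function('l')(E) = Mul(-2, Mul(E, Pow(E, -1))) = Mul(-2, 1) = -2)
Function('O')(J, V) = Rational(-2, 7) (Function('O')(J, V) = Mul(Rational(1, 7), -2) = Rational(-2, 7))
Add(Mul(-33801, Pow(-12416, -1)), Mul(Pow(Add(1599, 20286), Rational(1, 2)), Pow(Function('O')(-44, -44), -1))) = Add(Mul(-33801, Pow(-12416, -1)), Mul(Pow(Add(1599, 20286), Rational(1, 2)), Pow(Rational(-2, 7), -1))) = Add(Mul(-33801, Rational(-1, 12416)), Mul(Pow(21885, Rational(1, 2)), Rational(-7, 2))) = Add(Rational(33801, 12416), Mul(Rational(-7, 2), Pow(21885, Rational(1, 2))))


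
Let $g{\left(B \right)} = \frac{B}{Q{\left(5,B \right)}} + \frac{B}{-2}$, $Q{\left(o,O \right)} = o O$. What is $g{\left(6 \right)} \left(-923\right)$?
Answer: $\frac{12922}{5} \approx 2584.4$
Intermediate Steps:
$Q{\left(o,O \right)} = O o$
$g{\left(B \right)} = \frac{1}{5} - \frac{B}{2}$ ($g{\left(B \right)} = \frac{B}{B 5} + \frac{B}{-2} = \frac{B}{5 B} + B \left(- \frac{1}{2}\right) = B \frac{1}{5 B} - \frac{B}{2} = \frac{1}{5} - \frac{B}{2}$)
$g{\left(6 \right)} \left(-923\right) = \left(\frac{1}{5} - 3\right) \left(-923\right) = \left(- \frac{14}{5}\right) \left(-923\right) = \frac{12922}{5}$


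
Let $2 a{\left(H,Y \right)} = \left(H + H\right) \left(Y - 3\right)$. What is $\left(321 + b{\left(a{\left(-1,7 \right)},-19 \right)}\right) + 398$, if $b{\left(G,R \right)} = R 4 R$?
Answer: $2163$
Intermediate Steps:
$a{\left(H,Y \right)} = H \left(-3 + Y\right)$ ($a{\left(H,Y \right)} = \frac{\left(H + H\right) \left(Y - 3\right)}{2} = \frac{2 H \left(-3 + Y\right)}{2} = H \left(-3 + Y\right)$)
$b{\left(G,R \right)} = 4 R^{2}$ ($b{\left(G,R \right)} = 4 R R = 4 R^{2}$)
$\left(321 + b{\left(a{\left(-1,7 \right)},-19 \right)}\right) + 398 = \left(321 + 4 \left(-19\right)^{2}\right) + 398 = \left(321 + 4 \cdot 361\right) + 398 = \left(321 + 1444\right) + 398 = 1765 + 398 = 2163$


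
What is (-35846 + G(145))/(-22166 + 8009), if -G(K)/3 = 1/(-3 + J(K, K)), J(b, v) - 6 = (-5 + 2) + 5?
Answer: 179233/70785 ≈ 2.5321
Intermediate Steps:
J(b, v) = 8 (J(b, v) = 6 + ((-5 + 2) + 5) = 6 + (-3 + 5) = 6 + 2 = 8)
G(K) = -3/5 (G(K) = -3/(-3 + 8) = -3/5)
(-35846 + G(145))/(-22166 + 8009) = (-35846 - 3/5)/(-22166 + 8009) = -179233/5/(-14157) = -179233/5*(-1/14157) = 179233/70785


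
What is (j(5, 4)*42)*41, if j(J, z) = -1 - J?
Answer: -10332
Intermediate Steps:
(j(5, 4)*42)*41 = ((-1 - 1*5)*42)*41 = ((-1 - 5)*42)*41 = -6*42*41 = -252*41 = -10332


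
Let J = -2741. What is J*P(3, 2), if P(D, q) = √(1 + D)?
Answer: -5482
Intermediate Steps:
J*P(3, 2) = -2741*√(1 + 3) = -2741*√4 = -2741*2 = -5482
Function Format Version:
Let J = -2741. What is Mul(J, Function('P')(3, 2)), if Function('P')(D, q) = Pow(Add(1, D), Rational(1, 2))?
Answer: -5482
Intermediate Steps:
Mul(J, Function('P')(3, 2)) = Mul(-2741, Pow(Add(1, 3), Rational(1, 2))) = Mul(-2741, Pow(4, Rational(1, 2))) = Mul(-2741, 2) = -5482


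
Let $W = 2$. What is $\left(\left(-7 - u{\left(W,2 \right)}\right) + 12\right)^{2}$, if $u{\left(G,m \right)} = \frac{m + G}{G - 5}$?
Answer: $\frac{361}{9} \approx 40.111$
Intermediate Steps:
$u{\left(G,m \right)} = \frac{G + m}{-5 + G}$
$\left(\left(-7 - u{\left(W,2 \right)}\right) + 12\right)^{2} = \left(\left(-7 - \frac{2 + 2}{-5 + 2}\right) + 12\right)^{2} = \left(\left(-7 - \frac{1}{-3} \cdot 4\right) + 12\right)^{2} = \left(\left(-7 - \left(- \frac{1}{3}\right) 4\right) + 12\right)^{2} = \left(\left(-7 - - \frac{4}{3}\right) + 12\right)^{2} = \left(\left(-7 + \frac{4}{3}\right) + 12\right)^{2} = \left(- \frac{17}{3} + 12\right)^{2} = \left(\frac{19}{3}\right)^{2} = \frac{361}{9}$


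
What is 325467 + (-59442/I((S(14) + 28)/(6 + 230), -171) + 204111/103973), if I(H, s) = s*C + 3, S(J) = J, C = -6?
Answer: 11605054563164/35662739 ≈ 3.2541e+5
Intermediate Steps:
I(H, s) = 3 - 6*s (I(H, s) = s*(-6) + 3 = -6*s + 3 = 3 - 6*s)
325467 + (-59442/I((S(14) + 28)/(6 + 230), -171) + 204111/103973) = 325467 + (-59442/(3 - 6*(-171)) + 204111/103973) = 325467 + (-59442/(3 + 1026) + 204111*(1/103973)) = 325467 + (-59442/1029 + 204111/103973) = 325467 + (-59442*1/1029 + 204111/103973) = 325467 + (-19814/343 + 204111/103973) = 325467 - 1990110949/35662739 = 11605054563164/35662739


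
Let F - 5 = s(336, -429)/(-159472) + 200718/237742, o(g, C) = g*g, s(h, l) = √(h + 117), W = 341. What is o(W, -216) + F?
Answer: 13823133465/118871 - √453/159472 ≈ 1.1629e+5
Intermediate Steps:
s(h, l) = √(117 + h)
o(g, C) = g²
F = 694714/118871 - √453/159472 (F = 5 + (√(117 + 336)/(-159472) + 200718/237742) = 5 + (√453*(-1/159472) + 200718*(1/237742)) = 5 + (-√453/159472 + 100359/118871) = 5 + (100359/118871 - √453/159472) = 694714/118871 - √453/159472 ≈ 5.8441)
o(W, -216) + F = 341² + (694714/118871 - √453/159472) = 116281 + (694714/118871 - √453/159472) = 13823133465/118871 - √453/159472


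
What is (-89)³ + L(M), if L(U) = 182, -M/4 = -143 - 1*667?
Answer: -704787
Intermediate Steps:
M = 3240 (M = -4*(-143 - 1*667) = -4*(-143 - 667) = -4*(-810) = 3240)
(-89)³ + L(M) = (-89)³ + 182 = -704969 + 182 = -704787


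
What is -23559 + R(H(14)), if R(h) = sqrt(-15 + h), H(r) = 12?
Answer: -23559 + I*sqrt(3) ≈ -23559.0 + 1.732*I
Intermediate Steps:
-23559 + R(H(14)) = -23559 + sqrt(-15 + 12) = -23559 + sqrt(-3) = -23559 + I*sqrt(3)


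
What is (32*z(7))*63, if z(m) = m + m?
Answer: 28224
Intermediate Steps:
z(m) = 2*m
(32*z(7))*63 = (32*(2*7))*63 = (32*14)*63 = 448*63 = 28224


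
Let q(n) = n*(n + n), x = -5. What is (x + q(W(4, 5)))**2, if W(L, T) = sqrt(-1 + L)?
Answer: 1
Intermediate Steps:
q(n) = 2*n**2 (q(n) = n*(2*n) = 2*n**2)
(x + q(W(4, 5)))**2 = (-5 + 2*(sqrt(-1 + 4))**2)**2 = (-5 + 2*(sqrt(3))**2)**2 = (-5 + 2*3)**2 = (-5 + 6)**2 = 1**2 = 1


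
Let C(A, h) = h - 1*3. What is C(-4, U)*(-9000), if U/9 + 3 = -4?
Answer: 594000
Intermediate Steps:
U = -63 (U = -27 + 9*(-4) = -27 - 36 = -63)
C(A, h) = -3 + h (C(A, h) = h - 3 = -3 + h)
C(-4, U)*(-9000) = (-3 - 63)*(-9000) = -66*(-9000) = 594000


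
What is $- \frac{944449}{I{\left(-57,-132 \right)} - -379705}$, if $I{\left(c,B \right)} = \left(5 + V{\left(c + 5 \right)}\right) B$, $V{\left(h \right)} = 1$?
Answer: $- \frac{944449}{378913} \approx -2.4925$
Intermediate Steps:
$I{\left(c,B \right)} = 6 B$ ($I{\left(c,B \right)} = \left(5 + 1\right) B = 6 B$)
$- \frac{944449}{I{\left(-57,-132 \right)} - -379705} = - \frac{944449}{6 \left(-132\right) - -379705} = - \frac{944449}{-792 + 379705} = - \frac{944449}{378913}$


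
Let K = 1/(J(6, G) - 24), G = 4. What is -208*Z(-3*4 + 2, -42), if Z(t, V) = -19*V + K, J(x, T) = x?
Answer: -1493752/9 ≈ -1.6597e+5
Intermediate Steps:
K = -1/18 (K = 1/(6 - 24) = 1/(-18) = -1/18 ≈ -0.055556)
Z(t, V) = -1/18 - 19*V (Z(t, V) = -19*V - 1/18 = -1/18 - 19*V)
-208*Z(-3*4 + 2, -42) = -208*(-1/18 - 19*(-42)) = -208*(-1/18 + 798) = -208*14363/18 = -1493752/9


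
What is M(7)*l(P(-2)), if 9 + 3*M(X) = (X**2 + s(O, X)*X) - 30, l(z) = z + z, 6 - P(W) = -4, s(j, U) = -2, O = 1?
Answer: -80/3 ≈ -26.667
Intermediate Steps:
P(W) = 10 (P(W) = 6 - 1*(-4) = 6 + 4 = 10)
l(z) = 2*z
M(X) = -13 - 2*X/3 + X**2/3 (M(X) = -3 + ((X**2 - 2*X) - 30)/3 = -3 + (-30 + X**2 - 2*X)/3 = -3 + (-10 - 2*X/3 + X**2/3) = -13 - 2*X/3 + X**2/3)
M(7)*l(P(-2)) = (-13 - 2/3*7 + (1/3)*7**2)*(2*10) = (-13 - 14/3 + (1/3)*49)*20 = (-13 - 14/3 + 49/3)*20 = -4/3*20 = -80/3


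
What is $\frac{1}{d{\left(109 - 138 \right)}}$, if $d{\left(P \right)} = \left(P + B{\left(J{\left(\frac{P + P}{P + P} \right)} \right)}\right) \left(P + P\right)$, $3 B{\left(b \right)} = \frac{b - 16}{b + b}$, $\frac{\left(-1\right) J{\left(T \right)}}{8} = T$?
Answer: $\frac{1}{1653} \approx 0.00060496$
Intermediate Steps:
$J{\left(T \right)} = - 8 T$
$B{\left(b \right)} = \frac{-16 + b}{6 b}$ ($B{\left(b \right)} = \frac{\left(b - 16\right) \frac{1}{b + b}}{3} = \frac{\left(-16 + b\right) \frac{1}{2 b}}{3} = \frac{\frac{1}{2} \frac{1}{b} \left(-16 + b\right)}{3} = \frac{-16 + b}{6 b}$)
$d{\left(P \right)} = 2 P \left(\frac{1}{2} + P\right)$ ($d{\left(P \right)} = \left(P + \frac{-16 - 8 \frac{P + P}{P + P}}{6 \left(- 8 \frac{P + P}{P + P}\right)}\right) \left(P + P\right) = \left(P + \frac{-16 - 8 \frac{2 P}{2 P}}{6 \left(- 8 \frac{2 P}{2 P}\right)}\right) 2 P = \left(P + \frac{-16 - 8 \cdot 2 P \frac{1}{2 P}}{6 \left(- 8 \cdot 2 P \frac{1}{2 P}\right)}\right) 2 P = \left(P + \frac{-16 - 8}{6 \left(\left(-8\right) 1\right)}\right) 2 P = \left(P + \frac{-16 - 8}{6 \left(-8\right)}\right) 2 P = \left(P + \frac{1}{6} \left(- \frac{1}{8}\right) \left(-24\right)\right) 2 P = \left(P + \frac{1}{2}\right) 2 P = \left(\frac{1}{2} + P\right) 2 P = 2 P \left(\frac{1}{2} + P\right)$)
$\frac{1}{d{\left(109 - 138 \right)}} = \frac{1}{\left(109 - 138\right) \left(1 + 2 \left(109 - 138\right)\right)} = \frac{1}{\left(-29\right) \left(1 + 2 \left(-29\right)\right)} = \frac{1}{\left(-29\right) \left(1 - 58\right)} = \frac{1}{\left(-29\right) \left(-57\right)} = \frac{1}{1653}$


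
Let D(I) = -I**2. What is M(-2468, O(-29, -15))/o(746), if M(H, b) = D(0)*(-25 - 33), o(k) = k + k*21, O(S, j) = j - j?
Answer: 0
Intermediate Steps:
O(S, j) = 0
o(k) = 22*k (o(k) = k + 21*k = 22*k)
M(H, b) = 0 (M(H, b) = (-1*0**2)*(-25 - 33) = -1*0*(-58) = 0*(-58) = 0)
M(-2468, O(-29, -15))/o(746) = 0/((22*746)) = 0/16412 = 0*(1/16412) = 0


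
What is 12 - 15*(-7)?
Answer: 117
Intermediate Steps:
12 - 15*(-7) = 12 + 105 = 117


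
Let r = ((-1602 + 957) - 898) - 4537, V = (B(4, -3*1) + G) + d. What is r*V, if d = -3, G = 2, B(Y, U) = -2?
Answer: 18240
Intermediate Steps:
V = -3 (V = (-2 + 2) - 3 = 0 - 3 = -3)
r = -6080 (r = (-645 - 898) - 4537 = -1543 - 4537 = -6080)
r*V = -6080*(-3) = 18240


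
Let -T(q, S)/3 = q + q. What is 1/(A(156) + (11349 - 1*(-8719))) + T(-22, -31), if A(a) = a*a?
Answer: 5861329/44404 ≈ 132.00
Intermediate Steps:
T(q, S) = -6*q (T(q, S) = -3*(q + q) = -6*q)
A(a) = a**2
1/(A(156) + (11349 - 1*(-8719))) + T(-22, -31) = 1/(156**2 + (11349 - 1*(-8719))) - 6*(-22) = 1/(24336 + (11349 + 8719)) + 132 = 1/(24336 + 20068) + 132 = 1/44404 + 132 = 5861329/44404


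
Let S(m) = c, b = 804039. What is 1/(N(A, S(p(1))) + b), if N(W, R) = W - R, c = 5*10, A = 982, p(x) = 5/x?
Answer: 1/804971 ≈ 1.2423e-6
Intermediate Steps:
c = 50
S(m) = 50
1/(N(A, S(p(1))) + b) = 1/((982 - 1*50) + 804039) = 1/((982 - 50) + 804039) = 1/(932 + 804039) = 1/804971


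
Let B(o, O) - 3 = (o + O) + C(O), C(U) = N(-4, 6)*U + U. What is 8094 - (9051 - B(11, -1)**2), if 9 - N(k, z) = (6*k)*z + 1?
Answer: 18643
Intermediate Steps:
N(k, z) = 8 - 6*k*z (N(k, z) = 9 - ((6*k)*z + 1) = 9 - (6*k*z + 1) = 9 - (1 + 6*k*z) = 9 + (-1 - 6*k*z) = 8 - 6*k*z)
C(U) = 153*U (C(U) = (8 - 6*(-4)*6)*U + U = (8 + 144)*U + U = 152*U + U = 153*U)
B(o, O) = 3 + o + 154*O (B(o, O) = 3 + ((o + O) + 153*O) = 3 + ((O + o) + 153*O) = 3 + (o + 154*O) = 3 + o + 154*O)
8094 - (9051 - B(11, -1)**2) = 8094 - (9051 - (3 + 11 + 154*(-1))**2) = 8094 - (9051 - (3 + 11 - 154)**2) = 8094 - (9051 - 1*(-140)**2) = 8094 - (9051 - 1*19600) = 8094 - (9051 - 19600) = 8094 - 1*(-10549) = 8094 + 10549 = 18643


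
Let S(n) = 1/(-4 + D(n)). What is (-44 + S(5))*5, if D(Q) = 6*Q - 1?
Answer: -1099/5 ≈ -219.80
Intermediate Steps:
D(Q) = -1 + 6*Q
S(n) = 1/(-5 + 6*n) (S(n) = 1/(-4 + (-1 + 6*n)) = 1/(-5 + 6*n))
(-44 + S(5))*5 = (-44 + 1/(-5 + 6*5))*5 = (-44 + 1/(-5 + 30))*5 = (-44 + 1/25)*5 = -1099/25*5 = -1099/5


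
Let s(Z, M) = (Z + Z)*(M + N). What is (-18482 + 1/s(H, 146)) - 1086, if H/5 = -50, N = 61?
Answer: -2025288001/103500 ≈ -19568.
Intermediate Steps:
H = -250 (H = 5*(-50) = -250)
s(Z, M) = 2*Z*(61 + M) (s(Z, M) = (Z + Z)*(M + 61) = (2*Z)*(61 + M) = 2*Z*(61 + M))
(-18482 + 1/s(H, 146)) - 1086 = (-18482 + 1/(2*(-250)*(61 + 146))) - 1086 = (-18482 + 1/(2*(-250)*207)) - 1086 = (-18482 + 1/(-103500)) - 1086 = (-18482 - 1/103500) - 1086 = -1912887001/103500 - 1086 = -2025288001/103500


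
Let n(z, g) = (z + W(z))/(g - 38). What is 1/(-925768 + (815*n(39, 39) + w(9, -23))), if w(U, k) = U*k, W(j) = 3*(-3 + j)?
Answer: -1/806170 ≈ -1.2404e-6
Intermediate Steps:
W(j) = -9 + 3*j
n(z, g) = (-9 + 4*z)/(-38 + g) (n(z, g) = (z + (-9 + 3*z))/(g - 38) = (-9 + 4*z)/(-38 + g))
1/(-925768 + (815*n(39, 39) + w(9, -23))) = 1/(-925768 + (815*((-9 + 4*39)/(-38 + 39)) + 9*(-23))) = 1/(-925768 + (815*((-9 + 156)/1) - 207)) = 1/(-925768 + (815*(1*147) - 207)) = 1/(-925768 + (815*147 - 207)) = 1/(-925768 + (119805 - 207)) = 1/(-925768 + 119598) = 1/(-806170) = -1/806170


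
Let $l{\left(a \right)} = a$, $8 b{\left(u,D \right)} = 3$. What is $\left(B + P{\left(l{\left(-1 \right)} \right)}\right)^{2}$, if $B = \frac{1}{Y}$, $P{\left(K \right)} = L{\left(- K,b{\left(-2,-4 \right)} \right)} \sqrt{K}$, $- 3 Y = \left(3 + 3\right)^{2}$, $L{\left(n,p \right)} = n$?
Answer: $\frac{\left(1 - 12 i\right)^{2}}{144} \approx -0.99306 - 0.16667 i$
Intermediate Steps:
$b{\left(u,D \right)} = \frac{3}{8}$ ($b{\left(u,D \right)} = \frac{1}{8} \cdot 3 = \frac{3}{8}$)
$Y = -12$ ($Y = - \frac{\left(3 + 3\right)^{2}}{3} = - \frac{6^{2}}{3} = \left(- \frac{1}{3}\right) 36 = -12$)
$P{\left(K \right)} = - K^{\frac{3}{2}}$ ($P{\left(K \right)} = - K \sqrt{K} = - K^{\frac{3}{2}}$)
$B = - \frac{1}{12}$ ($B = \frac{1}{-12} = - \frac{1}{12} \approx -0.083333$)
$\left(B + P{\left(l{\left(-1 \right)} \right)}\right)^{2} = \left(- \frac{1}{12} - \left(-1\right)^{\frac{3}{2}}\right)^{2} = \left(- \frac{1}{12} - - i\right)^{2} = \left(- \frac{1}{12} + i\right)^{2}$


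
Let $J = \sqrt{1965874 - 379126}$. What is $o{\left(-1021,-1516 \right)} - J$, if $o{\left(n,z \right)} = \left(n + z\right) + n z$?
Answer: $1545299 - 2 \sqrt{396687} \approx 1.544 \cdot 10^{6}$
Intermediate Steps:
$J = 2 \sqrt{396687}$ ($J = \sqrt{1586748} = 2 \sqrt{396687} \approx 1259.7$)
$o{\left(n,z \right)} = n + z + n z$
$o{\left(-1021,-1516 \right)} - J = \left(-1021 - 1516 - -1547836\right) - 2 \sqrt{396687} = \left(-1021 - 1516 + 1547836\right) - 2 \sqrt{396687} = 1545299 - 2 \sqrt{396687}$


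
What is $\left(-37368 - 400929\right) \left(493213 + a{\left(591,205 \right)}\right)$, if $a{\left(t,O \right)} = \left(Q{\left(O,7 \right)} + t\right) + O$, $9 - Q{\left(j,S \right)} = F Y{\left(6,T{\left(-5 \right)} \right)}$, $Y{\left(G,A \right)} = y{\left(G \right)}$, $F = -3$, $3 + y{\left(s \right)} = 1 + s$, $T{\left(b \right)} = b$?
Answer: $-216531866910$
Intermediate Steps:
$y{\left(s \right)} = -2 + s$ ($y{\left(s \right)} = -3 + \left(1 + s\right) = -2 + s$)
$Y{\left(G,A \right)} = -2 + G$
$Q{\left(j,S \right)} = 21$ ($Q{\left(j,S \right)} = 9 - - 3 \left(-2 + 6\right) = 9 - \left(-3\right) 4 = 9 - -12 = 9 + 12 = 21$)
$a{\left(t,O \right)} = 21 + O + t$ ($a{\left(t,O \right)} = \left(21 + t\right) + O = 21 + O + t$)
$\left(-37368 - 400929\right) \left(493213 + a{\left(591,205 \right)}\right) = \left(-37368 - 400929\right) \left(493213 + \left(21 + 205 + 591\right)\right) = - 438297 \left(493213 + 817\right) = \left(-438297\right) 494030 = -216531866910$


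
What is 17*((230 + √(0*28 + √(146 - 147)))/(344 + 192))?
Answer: 1955/268 + 17*(-1)^(¼)/536 ≈ 7.3172 + 0.022427*I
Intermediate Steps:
17*((230 + √(0*28 + √(146 - 147)))/(344 + 192)) = 17*((230 + √(0 + √(-1)))/536) = 17*((230 + √(0 + I))*(1/536)) = 17*((230 + √I)*(1/536)) = 17*(115/268 + √I/536) = 1955/268 + 17*√I/536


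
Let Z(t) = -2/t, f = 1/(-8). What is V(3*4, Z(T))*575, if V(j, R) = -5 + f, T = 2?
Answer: -23575/8 ≈ -2946.9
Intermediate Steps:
f = -1/8 ≈ -0.12500
V(j, R) = -41/8 (V(j, R) = -5 - 1/8 = -41/8)
V(3*4, Z(T))*575 = -41/8*575 = -23575/8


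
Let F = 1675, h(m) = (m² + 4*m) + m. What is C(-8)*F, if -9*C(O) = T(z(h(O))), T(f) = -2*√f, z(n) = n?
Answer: 6700*√6/9 ≈ 1823.5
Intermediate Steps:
h(m) = m² + 5*m
C(O) = 2*√(O*(5 + O))/9 (C(O) = -(-2)*√(O*(5 + O))/9 = 2*√(O*(5 + O))/9)
C(-8)*F = (2*√(-8*(5 - 8))/9)*1675 = (2*√(-8*(-3))/9)*1675 = (2*√24/9)*1675 = (2*(2*√6)/9)*1675 = (4*√6/9)*1675 = 6700*√6/9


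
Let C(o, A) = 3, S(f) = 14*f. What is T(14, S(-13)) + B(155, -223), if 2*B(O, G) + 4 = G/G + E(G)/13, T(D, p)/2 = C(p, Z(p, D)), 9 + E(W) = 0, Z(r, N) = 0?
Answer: 54/13 ≈ 4.1538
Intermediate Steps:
E(W) = -9 (E(W) = -9 + 0 = -9)
T(D, p) = 6 (T(D, p) = 2*3 = 6)
B(O, G) = -24/13 (B(O, G) = -2 + (G/G - 9/13)/2 = -2 + (1 - 9*1/13)/2 = -2 + (1 - 9/13)/2 = -2 + (½)*(4/13) = -2 + 2/13 = -24/13)
T(14, S(-13)) + B(155, -223) = 6 - 24/13 = 54/13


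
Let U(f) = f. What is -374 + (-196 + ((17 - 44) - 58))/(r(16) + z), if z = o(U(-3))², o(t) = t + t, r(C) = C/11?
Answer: -157179/412 ≈ -381.50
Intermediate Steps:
r(C) = C/11 (r(C) = C*(1/11) = C/11)
o(t) = 2*t
z = 36 (z = (2*(-3))² = (-6)² = 36)
-374 + (-196 + ((17 - 44) - 58))/(r(16) + z) = -374 + (-196 + ((17 - 44) - 58))/((1/11)*16 + 36) = -374 + (-196 + (-27 - 58))/(16/11 + 36) = -374 + (-196 - 85)/(412/11) = -374 - 281*11/412 = -374 - 3091/412 = -157179/412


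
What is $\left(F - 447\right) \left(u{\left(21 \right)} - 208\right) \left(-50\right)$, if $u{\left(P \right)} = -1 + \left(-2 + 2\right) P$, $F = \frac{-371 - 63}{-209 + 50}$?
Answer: $- \frac{738177550}{159} \approx -4.6426 \cdot 10^{6}$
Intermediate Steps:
$F = \frac{434}{159}$ ($F = - \frac{434}{-159} = \left(-434\right) \left(- \frac{1}{159}\right) = \frac{434}{159} \approx 2.7296$)
$u{\left(P \right)} = -1$ ($u{\left(P \right)} = -1 + 0 P = -1 + 0 = -1$)
$\left(F - 447\right) \left(u{\left(21 \right)} - 208\right) \left(-50\right) = \left(\frac{434}{159} - 447\right) \left(-1 - 208\right) \left(-50\right) = \left(- \frac{70639}{159}\right) \left(-209\right) \left(-50\right) = \frac{14763551}{159} \left(-50\right) = - \frac{738177550}{159}$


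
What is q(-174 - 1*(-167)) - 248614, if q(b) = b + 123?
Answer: -248498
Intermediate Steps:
q(b) = 123 + b
q(-174 - 1*(-167)) - 248614 = (123 + (-174 - 1*(-167))) - 248614 = (123 + (-174 + 167)) - 248614 = (123 - 7) - 248614 = 116 - 248614 = -248498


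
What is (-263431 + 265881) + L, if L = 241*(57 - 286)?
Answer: -52739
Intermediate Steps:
L = -55189 (L = 241*(-229) = -55189)
(-263431 + 265881) + L = (-263431 + 265881) - 55189 = 2450 - 55189 = -52739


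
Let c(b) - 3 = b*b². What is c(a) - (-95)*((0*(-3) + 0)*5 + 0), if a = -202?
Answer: -8242405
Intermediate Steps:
c(b) = 3 + b³ (c(b) = 3 + b*b² = 3 + b³)
c(a) - (-95)*((0*(-3) + 0)*5 + 0) = (3 + (-202)³) - (-95)*((0*(-3) + 0)*5 + 0) = (3 - 8242408) - (-95)*((0 + 0)*5 + 0) = -8242405 - (-95)*(0*5 + 0) = -8242405 - (-95)*(0 + 0) = -8242405 - (-95)*0 = -8242405 - 1*0 = -8242405 + 0 = -8242405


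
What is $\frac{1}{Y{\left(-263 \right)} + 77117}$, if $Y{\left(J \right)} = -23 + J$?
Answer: $\frac{1}{76831} \approx 1.3016 \cdot 10^{-5}$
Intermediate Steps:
$\frac{1}{Y{\left(-263 \right)} + 77117} = \frac{1}{\left(-23 - 263\right) + 77117} = \frac{1}{-286 + 77117} = \frac{1}{76831}$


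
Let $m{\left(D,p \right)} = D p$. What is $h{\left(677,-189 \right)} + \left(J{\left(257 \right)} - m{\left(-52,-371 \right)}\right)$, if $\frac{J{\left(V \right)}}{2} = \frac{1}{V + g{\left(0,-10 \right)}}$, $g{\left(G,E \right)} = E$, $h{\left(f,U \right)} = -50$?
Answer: $- \frac{4777472}{247} \approx -19342.0$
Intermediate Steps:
$J{\left(V \right)} = \frac{2}{-10 + V}$ ($J{\left(V \right)} = \frac{2}{V - 10} = \frac{2}{-10 + V}$)
$h{\left(677,-189 \right)} + \left(J{\left(257 \right)} - m{\left(-52,-371 \right)}\right) = -50 + \left(\frac{2}{-10 + 257} - \left(-52\right) \left(-371\right)\right) = -50 + \left(\frac{2}{247} - 19292\right) = -50 - \frac{4765122}{247} = - \frac{4777472}{247}$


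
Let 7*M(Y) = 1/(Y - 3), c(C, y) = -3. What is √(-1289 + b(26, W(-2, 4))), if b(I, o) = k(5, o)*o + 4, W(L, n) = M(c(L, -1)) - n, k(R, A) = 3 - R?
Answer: 8*I*√8799/21 ≈ 35.734*I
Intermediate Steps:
M(Y) = 1/(7*(-3 + Y)) (M(Y) = 1/(7*(Y - 3)) = 1/(7*(-3 + Y)))
W(L, n) = -1/42 - n (W(L, n) = 1/(7*(-3 - 3)) - n = (⅐)/(-6) - n = (⅐)*(-⅙) - n = -1/42 - n)
b(I, o) = 4 - 2*o (b(I, o) = (3 - 1*5)*o + 4 = (3 - 5)*o + 4 = -2*o + 4 = 4 - 2*o)
√(-1289 + b(26, W(-2, 4))) = √(-1289 + (4 - 2*(-1/42 - 1*4))) = √(-1289 + (4 - 2*(-1/42 - 4))) = √(-1289 + (4 - 2*(-169/42))) = √(-1289 + (4 + 169/21)) = √(-1289 + 253/21) = √(-26816/21) = 8*I*√8799/21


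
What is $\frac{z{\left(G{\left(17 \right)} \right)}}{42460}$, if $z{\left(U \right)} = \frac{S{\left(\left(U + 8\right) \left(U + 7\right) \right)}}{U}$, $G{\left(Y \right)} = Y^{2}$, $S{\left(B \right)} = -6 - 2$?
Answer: $- \frac{2}{3067735} \approx -6.5195 \cdot 10^{-7}$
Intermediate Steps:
$S{\left(B \right)} = -8$ ($S{\left(B \right)} = -6 - 2 = -8$)
$z{\left(U \right)} = - \frac{8}{U}$
$\frac{z{\left(G{\left(17 \right)} \right)}}{42460} = \frac{\left(-8\right) \frac{1}{17^{2}}}{42460} = - \frac{8}{289} \cdot \frac{1}{42460} = \left(-8\right) \frac{1}{289} \cdot \frac{1}{42460} = \left(- \frac{8}{289}\right) \frac{1}{42460} = - \frac{2}{3067735}$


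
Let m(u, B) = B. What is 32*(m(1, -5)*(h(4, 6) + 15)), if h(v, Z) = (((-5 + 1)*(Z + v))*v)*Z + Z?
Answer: 150240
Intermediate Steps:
h(v, Z) = Z + Z*v*(-4*Z - 4*v) (h(v, Z) = ((-4*(Z + v))*v)*Z + Z = ((-4*Z - 4*v)*v)*Z + Z = (v*(-4*Z - 4*v))*Z + Z = Z*v*(-4*Z - 4*v) + Z = Z + Z*v*(-4*Z - 4*v))
32*(m(1, -5)*(h(4, 6) + 15)) = 32*(-5*(6*(1 - 4*4² - 4*6*4) + 15)) = 32*(-5*(6*(1 - 4*16 - 96) + 15)) = 32*(-5*(6*(1 - 64 - 96) + 15)) = 32*(-5*(6*(-159) + 15)) = 32*(-5*(-954 + 15)) = 32*(-5*(-939)) = 32*4695 = 150240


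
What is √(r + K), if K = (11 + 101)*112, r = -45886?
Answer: I*√33342 ≈ 182.6*I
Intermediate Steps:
K = 12544 (K = 112*112 = 12544)
√(r + K) = √(-45886 + 12544) = √(-33342) = I*√33342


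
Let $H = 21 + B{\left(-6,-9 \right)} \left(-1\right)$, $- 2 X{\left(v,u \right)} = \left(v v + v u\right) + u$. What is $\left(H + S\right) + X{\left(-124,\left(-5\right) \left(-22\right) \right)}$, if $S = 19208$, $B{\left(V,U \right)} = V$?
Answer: $18312$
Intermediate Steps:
$X{\left(v,u \right)} = - \frac{u}{2} - \frac{v^{2}}{2} - \frac{u v}{2}$ ($X{\left(v,u \right)} = - \frac{\left(v v + v u\right) + u}{2} = - \frac{\left(v^{2} + u v\right) + u}{2} = - \frac{u + v^{2} + u v}{2} = - \frac{u}{2} - \frac{v^{2}}{2} - \frac{u v}{2}$)
$H = 27$ ($H = 21 - -6 = 21 + 6 = 27$)
$\left(H + S\right) + X{\left(-124,\left(-5\right) \left(-22\right) \right)} = \left(27 + 19208\right) - \left(7688 + \frac{1}{2} \left(-5\right) \left(-22\right) + \frac{1}{2} \left(\left(-5\right) \left(-22\right)\right) \left(-124\right)\right) = 19235 - \left(7743 - 6820\right) = 19235 - 923 = 18312$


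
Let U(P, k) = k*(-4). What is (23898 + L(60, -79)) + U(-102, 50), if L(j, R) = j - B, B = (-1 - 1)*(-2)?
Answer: 23754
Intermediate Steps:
B = 4 (B = -2*(-2) = 4)
L(j, R) = -4 + j (L(j, R) = j - 1*4 = j - 4 = -4 + j)
U(P, k) = -4*k
(23898 + L(60, -79)) + U(-102, 50) = (23898 + (-4 + 60)) - 4*50 = (23898 + 56) - 200 = 23954 - 200 = 23754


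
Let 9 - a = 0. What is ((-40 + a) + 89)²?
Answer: 3364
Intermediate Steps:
a = 9 (a = 9 - 1*0 = 9 + 0 = 9)
((-40 + a) + 89)² = ((-40 + 9) + 89)² = (-31 + 89)² = 58² = 3364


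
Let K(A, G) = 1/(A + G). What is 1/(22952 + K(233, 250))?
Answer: 483/11085817 ≈ 4.3569e-5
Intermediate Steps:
1/(22952 + K(233, 250)) = 1/(22952 + 1/(233 + 250)) = 1/(22952 + 1/483) = 1/(11085817/483) = 483/11085817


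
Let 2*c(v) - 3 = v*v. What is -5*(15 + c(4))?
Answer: -245/2 ≈ -122.50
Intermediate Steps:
c(v) = 3/2 + v²/2 (c(v) = 3/2 + (v*v)/2 = 3/2 + v²/2)
-5*(15 + c(4)) = -5*(15 + (3/2 + (½)*4²)) = -5*(15 + (3/2 + (½)*16)) = -5*(15 + (3/2 + 8)) = -5*(15 + 19/2) = -5*49/2 = -245/2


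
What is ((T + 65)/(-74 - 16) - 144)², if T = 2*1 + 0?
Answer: 169702729/8100 ≈ 20951.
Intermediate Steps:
T = 2 (T = 2 + 0 = 2)
((T + 65)/(-74 - 16) - 144)² = ((2 + 65)/(-74 - 16) - 144)² = (67/(-90) - 144)² = (67*(-1/90) - 144)² = (-67/90 - 144)² = (-13027/90)² = 169702729/8100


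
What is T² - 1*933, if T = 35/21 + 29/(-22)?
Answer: -4063619/4356 ≈ -932.88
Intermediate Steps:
T = 23/66 (T = 35*(1/21) + 29*(-1/22) = 5/3 - 29/22 = 23/66 ≈ 0.34848)
T² - 1*933 = (23/66)² - 1*933 = 529/4356 - 933 = -4063619/4356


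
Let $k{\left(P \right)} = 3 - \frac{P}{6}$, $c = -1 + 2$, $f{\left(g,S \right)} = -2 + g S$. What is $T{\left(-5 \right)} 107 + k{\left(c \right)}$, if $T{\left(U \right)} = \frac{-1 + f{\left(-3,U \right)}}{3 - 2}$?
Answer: $\frac{7721}{6} \approx 1286.8$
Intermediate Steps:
$f{\left(g,S \right)} = -2 + S g$
$T{\left(U \right)} = -3 - 3 U$ ($T{\left(U \right)} = \frac{-1 + \left(-2 + U \left(-3\right)\right)}{3 - 2} = \frac{-1 - \left(2 + 3 U\right)}{1} = \left(-3 - 3 U\right) 1 = -3 - 3 U$)
$c = 1$
$k{\left(P \right)} = 3 - \frac{P}{6}$ ($k{\left(P \right)} = 3 - P \frac{1}{6} = 3 - \frac{P}{6}$)
$T{\left(-5 \right)} 107 + k{\left(c \right)} = \left(-3 - -15\right) 107 + \left(3 - \frac{1}{6}\right) = \left(-3 + 15\right) 107 + \left(3 - \frac{1}{6}\right) = 12 \cdot 107 + \frac{17}{6} = 1284 + \frac{17}{6} = \frac{7721}{6}$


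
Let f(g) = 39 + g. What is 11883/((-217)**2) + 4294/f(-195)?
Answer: -100173209/3672942 ≈ -27.273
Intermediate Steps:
11883/((-217)**2) + 4294/f(-195) = 11883/((-217)**2) + 4294/(39 - 195) = 11883/47089 + 4294/(-156) = 11883*(1/47089) + 4294*(-1/156) = 11883/47089 - 2147/78 = -100173209/3672942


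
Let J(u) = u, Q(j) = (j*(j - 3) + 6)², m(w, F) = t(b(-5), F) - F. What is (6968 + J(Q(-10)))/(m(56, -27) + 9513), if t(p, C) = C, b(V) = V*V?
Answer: 8488/3171 ≈ 2.6768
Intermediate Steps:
b(V) = V²
m(w, F) = 0 (m(w, F) = F - F = 0)
Q(j) = (6 + j*(-3 + j))² (Q(j) = (j*(-3 + j) + 6)² = (6 + j*(-3 + j))²)
(6968 + J(Q(-10)))/(m(56, -27) + 9513) = (6968 + (6 + (-10)² - 3*(-10))²)/(0 + 9513) = (6968 + (6 + 100 + 30)²)/9513 = (6968 + 136²)*(1/9513) = (6968 + 18496)*(1/9513) = 25464*(1/9513) = 8488/3171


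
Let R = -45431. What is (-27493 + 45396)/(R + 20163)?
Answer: -17903/25268 ≈ -0.70852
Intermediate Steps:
(-27493 + 45396)/(R + 20163) = (-27493 + 45396)/(-45431 + 20163) = 17903/(-25268) = 17903*(-1/25268) = -17903/25268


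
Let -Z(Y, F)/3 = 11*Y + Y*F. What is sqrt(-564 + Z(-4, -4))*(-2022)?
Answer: -8088*I*sqrt(30) ≈ -44300.0*I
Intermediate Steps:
Z(Y, F) = -33*Y - 3*F*Y (Z(Y, F) = -3*(11*Y + Y*F) = -3*(11*Y + F*Y) = -33*Y - 3*F*Y)
sqrt(-564 + Z(-4, -4))*(-2022) = sqrt(-564 - 3*(-4)*(11 - 4))*(-2022) = sqrt(-564 - 3*(-4)*7)*(-2022) = sqrt(-564 + 84)*(-2022) = sqrt(-480)*(-2022) = (4*I*sqrt(30))*(-2022) = -8088*I*sqrt(30)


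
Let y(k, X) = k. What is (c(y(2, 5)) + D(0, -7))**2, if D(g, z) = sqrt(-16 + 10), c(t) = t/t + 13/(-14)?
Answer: -1175/196 + I*sqrt(6)/7 ≈ -5.9949 + 0.34993*I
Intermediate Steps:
c(t) = 1/14 (c(t) = 1 + 13*(-1/14) = 1 - 13/14 = 1/14)
D(g, z) = I*sqrt(6) (D(g, z) = sqrt(-6) = I*sqrt(6))
(c(y(2, 5)) + D(0, -7))**2 = (1/14 + I*sqrt(6))**2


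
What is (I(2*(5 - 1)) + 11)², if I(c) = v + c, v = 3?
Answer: 484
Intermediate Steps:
I(c) = 3 + c
(I(2*(5 - 1)) + 11)² = ((3 + 2*(5 - 1)) + 11)² = ((3 + 2*4) + 11)² = ((3 + 8) + 11)² = (11 + 11)² = 22² = 484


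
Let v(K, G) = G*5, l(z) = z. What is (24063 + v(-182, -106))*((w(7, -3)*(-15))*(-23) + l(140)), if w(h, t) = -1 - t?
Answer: 19532390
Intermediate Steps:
v(K, G) = 5*G
(24063 + v(-182, -106))*((w(7, -3)*(-15))*(-23) + l(140)) = (24063 + 5*(-106))*(((-1 - 1*(-3))*(-15))*(-23) + 140) = (24063 - 530)*(((-1 + 3)*(-15))*(-23) + 140) = 23533*((2*(-15))*(-23) + 140) = 23533*(-30*(-23) + 140) = 23533*(690 + 140) = 23533*830 = 19532390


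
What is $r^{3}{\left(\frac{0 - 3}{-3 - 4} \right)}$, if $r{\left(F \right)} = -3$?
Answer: $-27$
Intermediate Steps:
$r^{3}{\left(\frac{0 - 3}{-3 - 4} \right)} = \left(-3\right)^{3} = -27$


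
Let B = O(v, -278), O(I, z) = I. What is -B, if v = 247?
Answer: -247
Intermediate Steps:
B = 247
-B = -1*247 = -247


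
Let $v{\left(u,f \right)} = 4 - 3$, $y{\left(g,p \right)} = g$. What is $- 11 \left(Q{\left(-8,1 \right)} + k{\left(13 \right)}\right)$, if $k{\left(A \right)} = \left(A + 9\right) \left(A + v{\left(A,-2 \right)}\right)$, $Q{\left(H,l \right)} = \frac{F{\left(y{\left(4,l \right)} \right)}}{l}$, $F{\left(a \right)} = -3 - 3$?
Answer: $-3322$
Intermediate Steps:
$v{\left(u,f \right)} = 1$ ($v{\left(u,f \right)} = 4 - 3 = 1$)
$F{\left(a \right)} = -6$ ($F{\left(a \right)} = -3 - 3 = -6$)
$Q{\left(H,l \right)} = - \frac{6}{l}$
$k{\left(A \right)} = \left(1 + A\right) \left(9 + A\right)$ ($k{\left(A \right)} = \left(A + 9\right) \left(A + 1\right) = \left(9 + A\right) \left(1 + A\right) = \left(1 + A\right) \left(9 + A\right)$)
$- 11 \left(Q{\left(-8,1 \right)} + k{\left(13 \right)}\right) = - 11 \left(- \frac{6}{1} + \left(9 + 13^{2} + 10 \cdot 13\right)\right) = - 11 \left(\left(-6\right) 1 + \left(9 + 169 + 130\right)\right) = - 11 \left(-6 + 308\right) = \left(-11\right) 302 = -3322$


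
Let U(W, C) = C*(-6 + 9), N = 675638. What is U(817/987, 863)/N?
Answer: 2589/675638 ≈ 0.0038319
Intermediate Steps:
U(W, C) = 3*C (U(W, C) = C*3 = 3*C)
U(817/987, 863)/N = (3*863)/675638 = 2589*(1/675638) = 2589/675638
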